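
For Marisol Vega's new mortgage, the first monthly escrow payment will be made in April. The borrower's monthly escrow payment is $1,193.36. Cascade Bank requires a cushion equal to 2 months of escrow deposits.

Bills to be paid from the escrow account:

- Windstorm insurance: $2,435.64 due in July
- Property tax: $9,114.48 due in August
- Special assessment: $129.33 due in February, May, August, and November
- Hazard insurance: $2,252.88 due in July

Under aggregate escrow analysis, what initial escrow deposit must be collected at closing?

$10,481.58

Cushion = 2 × $1,193.36 = $2,386.72
Trial balance (start $0, +$1,193.36 each month, − disbursements):
  Apr: +$1,193.36 → $1,193.36
  May: +$1,193.36 − $129.33 → $2,257.39
  Jun: +$1,193.36 → $3,450.75
  Jul: +$1,193.36 − $4,688.52 → -$44.41
  Aug: +$1,193.36 − $9,243.81 → -$8,094.86
  Sep: +$1,193.36 → -$6,901.50
  Oct: +$1,193.36 → -$5,708.14
  Nov: +$1,193.36 − $129.33 → -$4,644.11
  Dec: +$1,193.36 → -$3,450.75
  Jan: +$1,193.36 → -$2,257.39
  Feb: +$1,193.36 − $129.33 → -$1,193.36
  Mar: +$1,193.36 → $0.00
Lowest trial balance = -$8,094.86 (Aug)
Initial deposit = cushion − low point = $2,386.72 − (-$8,094.86) = $10,481.58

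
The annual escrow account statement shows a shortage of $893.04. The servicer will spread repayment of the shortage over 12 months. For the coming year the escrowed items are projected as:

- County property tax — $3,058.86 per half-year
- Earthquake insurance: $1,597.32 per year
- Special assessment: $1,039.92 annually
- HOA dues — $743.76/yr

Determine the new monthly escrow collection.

$865.98

County property tax = $3,058.86 × 2 = $6,117.72 per year
Earthquake insurance = $1,597.32 per year
Special assessment = $1,039.92 per year
HOA dues = $743.76 per year
Total annual escrow = $6,117.72 + $1,597.32 + $1,039.92 + $743.76 = $9,498.72
Monthly escrow = $9,498.72 ÷ 12 = $791.56
Shortage spread = $893.04 / 12 = $74.42/mo
New monthly escrow = $791.56 + $74.42 = $865.98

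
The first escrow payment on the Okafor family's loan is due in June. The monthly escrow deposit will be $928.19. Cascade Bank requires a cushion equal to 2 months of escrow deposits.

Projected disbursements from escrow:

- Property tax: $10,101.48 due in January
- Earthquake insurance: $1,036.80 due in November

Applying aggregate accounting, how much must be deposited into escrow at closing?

Cushion = 2 × $928.19 = $1,856.38
Trial balance (start $0, +$928.19 each month, − disbursements):
  Jun: +$928.19 → $928.19
  Jul: +$928.19 → $1,856.38
  Aug: +$928.19 → $2,784.57
  Sep: +$928.19 → $3,712.76
  Oct: +$928.19 → $4,640.95
  Nov: +$928.19 − $1,036.80 → $4,532.34
  Dec: +$928.19 → $5,460.53
  Jan: +$928.19 − $10,101.48 → -$3,712.76
  Feb: +$928.19 → -$2,784.57
  Mar: +$928.19 → -$1,856.38
  Apr: +$928.19 → -$928.19
  May: +$928.19 → $0.00
Lowest trial balance = -$3,712.76 (Jan)
Initial deposit = cushion − low point = $1,856.38 − (-$3,712.76) = $5,569.14

$5,569.14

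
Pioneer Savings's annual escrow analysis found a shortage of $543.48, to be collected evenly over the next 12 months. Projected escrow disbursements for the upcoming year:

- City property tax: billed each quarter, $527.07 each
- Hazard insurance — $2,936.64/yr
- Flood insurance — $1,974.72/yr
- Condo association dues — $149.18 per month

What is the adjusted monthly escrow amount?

$779.44

City property tax = $527.07 × 4 = $2,108.28 annually
Hazard insurance = $2,936.64 annually
Flood insurance = $1,974.72 annually
Condo association dues = $149.18 × 12 = $1,790.16 annually
Total per year = $8,809.80
Per month = $8,809.80 ÷ 12 = $734.15
Shortage spread = $543.48 ÷ 12 = $45.29/mo
Adjusted monthly = $734.15 + $45.29 = $779.44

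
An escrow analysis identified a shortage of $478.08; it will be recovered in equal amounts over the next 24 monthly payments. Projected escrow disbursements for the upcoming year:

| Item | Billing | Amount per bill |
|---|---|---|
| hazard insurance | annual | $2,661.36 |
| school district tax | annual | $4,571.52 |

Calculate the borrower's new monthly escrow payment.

Hazard insurance: $2,661.36
School district tax: $4,571.52
Total annual escrow = $2,661.36 + $4,571.52 = $7,232.88
Monthly = $7,232.88 / 12 = $602.74
Shortage spread = $478.08 / 24 = $19.92/mo
New monthly escrow = $602.74 + $19.92 = $622.66

$622.66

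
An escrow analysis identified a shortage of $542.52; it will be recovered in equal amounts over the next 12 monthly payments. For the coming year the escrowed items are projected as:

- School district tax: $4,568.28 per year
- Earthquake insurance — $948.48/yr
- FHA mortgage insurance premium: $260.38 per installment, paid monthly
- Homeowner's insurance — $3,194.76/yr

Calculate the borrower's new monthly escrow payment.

$1,031.55

School district tax — $4,568.28 annually
Earthquake insurance — $948.48 annually
FHA mortgage insurance premium — $260.38 × 12 = $3,124.56 annually
Homeowner's insurance — $3,194.76 annually
Annual escrow total = $11,836.08
Monthly = $11,836.08 ÷ 12 = $986.34
Shortage per month = $542.52 / 12 = $45.21
Adjusted monthly = $986.34 + $45.21 = $1,031.55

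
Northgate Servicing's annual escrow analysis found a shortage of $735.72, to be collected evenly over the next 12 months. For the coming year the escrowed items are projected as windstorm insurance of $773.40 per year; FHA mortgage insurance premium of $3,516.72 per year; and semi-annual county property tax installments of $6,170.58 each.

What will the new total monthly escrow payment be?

$1,447.25

Windstorm insurance = $773.40 annually
FHA mortgage insurance premium = $3,516.72 annually
County property tax = $6,170.58 × 2 = $12,341.16 annually
Total per year = $16,631.28
Monthly = $16,631.28 ÷ 12 = $1,385.94
Shortage per month = $735.72 ÷ 12 = $61.31
Adjusted monthly = $1,385.94 + $61.31 = $1,447.25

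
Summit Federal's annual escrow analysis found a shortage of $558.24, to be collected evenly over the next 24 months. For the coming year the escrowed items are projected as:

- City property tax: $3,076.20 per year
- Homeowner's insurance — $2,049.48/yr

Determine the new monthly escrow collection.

$450.40

City property tax = $3,076.20 annually
Homeowner's insurance = $2,049.48 annually
Yearly total = $3,076.20 + $2,049.48 = $5,125.68
Monthly = $5,125.68 / 12 = $427.14
Monthly shortage recovery: $558.24 ÷ 24 = $23.26
Adjusted monthly = $427.14 + $23.26 = $450.40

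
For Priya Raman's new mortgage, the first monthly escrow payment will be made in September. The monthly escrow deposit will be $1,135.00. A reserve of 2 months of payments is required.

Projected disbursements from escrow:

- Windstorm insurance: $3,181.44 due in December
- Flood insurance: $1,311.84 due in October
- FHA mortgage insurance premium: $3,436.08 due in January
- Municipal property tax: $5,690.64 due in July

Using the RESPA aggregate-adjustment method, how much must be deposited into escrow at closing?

Cushion = 2 × $1,135.00 = $2,270.00
Trial balance (start $0, +$1,135.00 each month, − disbursements):
  Sep: +$1,135.00 → $1,135.00
  Oct: +$1,135.00 − $1,311.84 → $958.16
  Nov: +$1,135.00 → $2,093.16
  Dec: +$1,135.00 − $3,181.44 → $46.72
  Jan: +$1,135.00 − $3,436.08 → -$2,254.36
  Feb: +$1,135.00 → -$1,119.36
  Mar: +$1,135.00 → $15.64
  Apr: +$1,135.00 → $1,150.64
  May: +$1,135.00 → $2,285.64
  Jun: +$1,135.00 → $3,420.64
  Jul: +$1,135.00 − $5,690.64 → -$1,135.00
  Aug: +$1,135.00 → $0.00
Lowest trial balance = -$2,254.36 (Jan)
Initial deposit = cushion − low point = $2,270.00 − (-$2,254.36) = $4,524.36

$4,524.36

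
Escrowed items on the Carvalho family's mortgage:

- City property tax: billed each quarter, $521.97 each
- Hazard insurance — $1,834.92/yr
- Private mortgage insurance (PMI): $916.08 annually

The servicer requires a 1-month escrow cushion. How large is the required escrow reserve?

$403.24

City property tax = $521.97 × 4 = $2,087.88/yr
Hazard insurance = $1,834.92/yr
Private mortgage insurance (PMI) = $916.08/yr
Yearly total = $4,838.88
Per month = $4,838.88 ÷ 12 = $403.24
Required cushion = 1 × $403.24 = $403.24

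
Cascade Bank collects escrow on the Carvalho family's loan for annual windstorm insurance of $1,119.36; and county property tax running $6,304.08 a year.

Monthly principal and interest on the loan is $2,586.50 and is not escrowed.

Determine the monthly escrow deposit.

Windstorm insurance: $1,119.36 per year
County property tax: $6,304.08 per year
Yearly total = $7,423.44
Monthly escrow = $7,423.44 ÷ 12 = $618.62

$618.62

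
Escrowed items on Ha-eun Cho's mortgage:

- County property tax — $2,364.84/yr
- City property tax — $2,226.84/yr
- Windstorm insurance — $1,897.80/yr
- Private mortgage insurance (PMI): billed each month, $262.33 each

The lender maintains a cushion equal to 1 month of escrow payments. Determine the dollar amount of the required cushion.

County property tax: $2,364.84
City property tax: $2,226.84
Windstorm insurance: $1,897.80
Private mortgage insurance (PMI): $262.33 × 12 = $3,147.96
Yearly total = $9,637.44
Per month = $9,637.44 / 12 = $803.12
Cushion = 1 × $803.12 = $803.12

$803.12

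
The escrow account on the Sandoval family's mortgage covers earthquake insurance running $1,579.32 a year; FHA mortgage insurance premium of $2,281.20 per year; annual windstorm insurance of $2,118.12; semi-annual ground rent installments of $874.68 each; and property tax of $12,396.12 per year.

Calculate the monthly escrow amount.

Earthquake insurance — $1,579.32 per year
FHA mortgage insurance premium — $2,281.20 per year
Windstorm insurance — $2,118.12 per year
Ground rent — $874.68 × 2 = $1,749.36 per year
Property tax — $12,396.12 per year
Total per year = $1,579.32 + $2,281.20 + $2,118.12 + $1,749.36 + $12,396.12 = $20,124.12
Monthly = $20,124.12 ÷ 12 = $1,677.01

$1,677.01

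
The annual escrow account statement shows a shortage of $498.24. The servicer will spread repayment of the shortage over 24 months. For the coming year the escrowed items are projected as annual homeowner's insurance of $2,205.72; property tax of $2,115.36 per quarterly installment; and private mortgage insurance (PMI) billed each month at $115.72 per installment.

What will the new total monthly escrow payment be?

$1,025.41

Homeowner's insurance = $2,205.72 per year
Property tax = $2,115.36 × 4 = $8,461.44 per year
Private mortgage insurance (PMI) = $115.72 × 12 = $1,388.64 per year
Total annual escrow = $2,205.72 + $8,461.44 + $1,388.64 = $12,055.80
Monthly escrow = $12,055.80 / 12 = $1,004.65
Shortage per month = $498.24 / 24 = $20.76
Adjusted monthly = $1,004.65 + $20.76 = $1,025.41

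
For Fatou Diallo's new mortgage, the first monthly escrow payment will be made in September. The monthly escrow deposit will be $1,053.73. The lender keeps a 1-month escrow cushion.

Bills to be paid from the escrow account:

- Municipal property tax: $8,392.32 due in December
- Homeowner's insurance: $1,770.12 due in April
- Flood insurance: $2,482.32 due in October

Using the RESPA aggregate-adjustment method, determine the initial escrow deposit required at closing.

Cushion = 1 × $1,053.73 = $1,053.73
Trial balance (start $0, +$1,053.73 each month, − disbursements):
  Sep: +$1,053.73 → $1,053.73
  Oct: +$1,053.73 − $2,482.32 → -$374.86
  Nov: +$1,053.73 → $678.87
  Dec: +$1,053.73 − $8,392.32 → -$6,659.72
  Jan: +$1,053.73 → -$5,605.99
  Feb: +$1,053.73 → -$4,552.26
  Mar: +$1,053.73 → -$3,498.53
  Apr: +$1,053.73 − $1,770.12 → -$4,214.92
  May: +$1,053.73 → -$3,161.19
  Jun: +$1,053.73 → -$2,107.46
  Jul: +$1,053.73 → -$1,053.73
  Aug: +$1,053.73 → $0.00
Lowest trial balance = -$6,659.72 (Dec)
Initial deposit = cushion − low point = $1,053.73 − (-$6,659.72) = $7,713.45

$7,713.45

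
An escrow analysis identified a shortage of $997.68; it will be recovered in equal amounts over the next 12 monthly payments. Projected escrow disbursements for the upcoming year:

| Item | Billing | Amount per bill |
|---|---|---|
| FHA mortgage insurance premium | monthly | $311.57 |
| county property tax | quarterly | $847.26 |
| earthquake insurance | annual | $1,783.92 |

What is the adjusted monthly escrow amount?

FHA mortgage insurance premium: $311.57 × 12 = $3,738.84
County property tax: $847.26 × 4 = $3,389.04
Earthquake insurance: $1,783.92
Yearly total = $8,911.80
Monthly = $8,911.80 / 12 = $742.65
Shortage spread = $997.68 ÷ 12 = $83.14/mo
Adjusted monthly = $742.65 + $83.14 = $825.79

$825.79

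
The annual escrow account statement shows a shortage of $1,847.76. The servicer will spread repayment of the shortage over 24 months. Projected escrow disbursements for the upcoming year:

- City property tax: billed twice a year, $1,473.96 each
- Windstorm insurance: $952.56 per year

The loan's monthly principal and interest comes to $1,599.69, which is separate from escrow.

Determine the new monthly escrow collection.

$402.03

City property tax = $1,473.96 × 2 = $2,947.92
Windstorm insurance = $952.56
Total per year = $2,947.92 + $952.56 = $3,900.48
Monthly = $3,900.48 / 12 = $325.04
Monthly shortage recovery: $1,847.76 ÷ 24 = $76.99
Adjusted monthly = $325.04 + $76.99 = $402.03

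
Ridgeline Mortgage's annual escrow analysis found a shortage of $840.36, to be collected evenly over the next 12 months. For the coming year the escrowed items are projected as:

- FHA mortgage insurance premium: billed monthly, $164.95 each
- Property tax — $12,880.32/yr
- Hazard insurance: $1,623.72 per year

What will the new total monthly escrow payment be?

FHA mortgage insurance premium — $164.95 × 12 = $1,979.40 annually
Property tax — $12,880.32 annually
Hazard insurance — $1,623.72 annually
Total per year = $1,979.40 + $12,880.32 + $1,623.72 = $16,483.44
Monthly = $16,483.44 / 12 = $1,373.62
Shortage spread = $840.36 / 12 = $70.03/mo
New monthly escrow = $1,373.62 + $70.03 = $1,443.65

$1,443.65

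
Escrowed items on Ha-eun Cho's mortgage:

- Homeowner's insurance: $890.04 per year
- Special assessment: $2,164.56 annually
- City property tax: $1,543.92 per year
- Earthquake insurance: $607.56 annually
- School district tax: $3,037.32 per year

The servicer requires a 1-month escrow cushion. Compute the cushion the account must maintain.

$686.95

Homeowner's insurance: $890.04 annually
Special assessment: $2,164.56 annually
City property tax: $1,543.92 annually
Earthquake insurance: $607.56 annually
School district tax: $3,037.32 annually
Total per year = $890.04 + $2,164.56 + $1,543.92 + $607.56 + $3,037.32 = $8,243.40
Base monthly escrow = $8,243.40 / 12 = $686.95
Required cushion = 1 × $686.95 = $686.95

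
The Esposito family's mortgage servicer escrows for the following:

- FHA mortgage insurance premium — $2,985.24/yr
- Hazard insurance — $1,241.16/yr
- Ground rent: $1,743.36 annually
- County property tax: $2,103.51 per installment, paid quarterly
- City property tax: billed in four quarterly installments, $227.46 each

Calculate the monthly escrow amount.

$1,274.47

FHA mortgage insurance premium: $2,985.24/yr
Hazard insurance: $1,241.16/yr
Ground rent: $1,743.36/yr
County property tax: $2,103.51 × 4 = $8,414.04/yr
City property tax: $227.46 × 4 = $909.84/yr
Combined annual = $15,293.64
Base monthly escrow = $15,293.64 / 12 = $1,274.47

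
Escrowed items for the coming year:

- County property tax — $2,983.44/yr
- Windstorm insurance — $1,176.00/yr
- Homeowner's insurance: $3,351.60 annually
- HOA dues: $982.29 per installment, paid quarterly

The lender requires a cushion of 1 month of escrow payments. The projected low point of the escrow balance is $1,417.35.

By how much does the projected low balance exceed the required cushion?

County property tax = $2,983.44
Windstorm insurance = $1,176.00
Homeowner's insurance = $3,351.60
HOA dues = $982.29 × 4 = $3,929.16
Yearly total = $11,440.20
Per month = $11,440.20 / 12 = $953.35
Required cushion = 1 × $953.35 = $953.35
Excess over cushion: $1,417.35 − $953.35 = $464.00

$464.00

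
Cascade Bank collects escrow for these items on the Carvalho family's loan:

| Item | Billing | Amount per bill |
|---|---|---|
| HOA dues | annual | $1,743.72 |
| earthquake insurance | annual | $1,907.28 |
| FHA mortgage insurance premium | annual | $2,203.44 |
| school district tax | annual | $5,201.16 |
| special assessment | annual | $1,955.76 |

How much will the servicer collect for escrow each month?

HOA dues — $1,743.72 annually
Earthquake insurance — $1,907.28 annually
FHA mortgage insurance premium — $2,203.44 annually
School district tax — $5,201.16 annually
Special assessment — $1,955.76 annually
Yearly total = $1,743.72 + $1,907.28 + $2,203.44 + $5,201.16 + $1,955.76 = $13,011.36
Base monthly escrow = $13,011.36 / 12 = $1,084.28

$1,084.28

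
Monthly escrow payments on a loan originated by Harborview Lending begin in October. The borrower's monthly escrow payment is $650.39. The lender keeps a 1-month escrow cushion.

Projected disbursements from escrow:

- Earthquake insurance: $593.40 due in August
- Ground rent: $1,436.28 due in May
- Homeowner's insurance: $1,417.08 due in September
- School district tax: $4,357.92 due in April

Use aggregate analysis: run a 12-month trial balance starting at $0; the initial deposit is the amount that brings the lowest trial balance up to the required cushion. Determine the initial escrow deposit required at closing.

$1,241.47

Cushion = 1 × $650.39 = $650.39
Trial balance (start $0, +$650.39 each month, − disbursements):
  Oct: +$650.39 → $650.39
  Nov: +$650.39 → $1,300.78
  Dec: +$650.39 → $1,951.17
  Jan: +$650.39 → $2,601.56
  Feb: +$650.39 → $3,251.95
  Mar: +$650.39 → $3,902.34
  Apr: +$650.39 − $4,357.92 → $194.81
  May: +$650.39 − $1,436.28 → -$591.08
  Jun: +$650.39 → $59.31
  Jul: +$650.39 → $709.70
  Aug: +$650.39 − $593.40 → $766.69
  Sep: +$650.39 − $1,417.08 → $0.00
Lowest trial balance = -$591.08 (May)
Initial deposit = cushion − low point = $650.39 − (-$591.08) = $1,241.47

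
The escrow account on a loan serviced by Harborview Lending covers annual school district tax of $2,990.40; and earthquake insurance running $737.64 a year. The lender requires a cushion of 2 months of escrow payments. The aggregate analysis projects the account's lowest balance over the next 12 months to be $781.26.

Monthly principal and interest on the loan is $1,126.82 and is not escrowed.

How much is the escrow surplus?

$159.92

School district tax — $2,990.40/yr
Earthquake insurance — $737.64/yr
Yearly total = $2,990.40 + $737.64 = $3,728.04
Base monthly escrow = $3,728.04 / 12 = $310.67
Required reserve = 2 × $310.67 = $621.34
Excess over cushion: $781.26 − $621.34 = $159.92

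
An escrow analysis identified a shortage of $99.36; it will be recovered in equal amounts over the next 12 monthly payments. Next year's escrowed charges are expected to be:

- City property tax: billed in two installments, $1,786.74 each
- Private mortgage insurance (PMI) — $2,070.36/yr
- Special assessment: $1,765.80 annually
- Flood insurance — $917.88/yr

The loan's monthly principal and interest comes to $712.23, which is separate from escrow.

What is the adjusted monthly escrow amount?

$702.24

City property tax = $1,786.74 × 2 = $3,573.48/yr
Private mortgage insurance (PMI) = $2,070.36/yr
Special assessment = $1,765.80/yr
Flood insurance = $917.88/yr
Combined annual = $3,573.48 + $2,070.36 + $1,765.80 + $917.88 = $8,327.52
Monthly escrow = $8,327.52 ÷ 12 = $693.96
Shortage spread = $99.36 / 12 = $8.28/mo
New monthly escrow = $693.96 + $8.28 = $702.24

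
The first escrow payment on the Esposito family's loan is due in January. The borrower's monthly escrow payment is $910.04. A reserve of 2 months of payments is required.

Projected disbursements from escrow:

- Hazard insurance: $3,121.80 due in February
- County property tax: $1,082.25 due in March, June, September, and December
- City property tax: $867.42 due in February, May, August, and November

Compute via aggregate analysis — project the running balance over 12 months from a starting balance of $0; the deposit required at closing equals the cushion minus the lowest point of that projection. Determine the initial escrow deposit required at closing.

Cushion = 2 × $910.04 = $1,820.08
Trial balance (start $0, +$910.04 each month, − disbursements):
  Jan: +$910.04 → $910.04
  Feb: +$910.04 − $3,989.22 → -$2,169.14
  Mar: +$910.04 − $1,082.25 → -$2,341.35
  Apr: +$910.04 → -$1,431.31
  May: +$910.04 − $867.42 → -$1,388.69
  Jun: +$910.04 − $1,082.25 → -$1,560.90
  Jul: +$910.04 → -$650.86
  Aug: +$910.04 − $867.42 → -$608.24
  Sep: +$910.04 − $1,082.25 → -$780.45
  Oct: +$910.04 → $129.59
  Nov: +$910.04 − $867.42 → $172.21
  Dec: +$910.04 − $1,082.25 → $0.00
Lowest trial balance = -$2,341.35 (Mar)
Initial deposit = cushion − low point = $1,820.08 − (-$2,341.35) = $4,161.43

$4,161.43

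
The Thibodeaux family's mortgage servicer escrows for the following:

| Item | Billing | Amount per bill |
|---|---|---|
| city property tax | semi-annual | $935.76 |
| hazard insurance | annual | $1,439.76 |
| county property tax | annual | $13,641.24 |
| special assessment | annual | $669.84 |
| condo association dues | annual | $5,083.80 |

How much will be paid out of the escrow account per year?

$22,706.16

City property tax — $935.76 × 2 = $1,871.52 per year
Hazard insurance — $1,439.76 per year
County property tax — $13,641.24 per year
Special assessment — $669.84 per year
Condo association dues — $5,083.80 per year
Combined annual = $1,871.52 + $1,439.76 + $13,641.24 + $669.84 + $5,083.80 = $22,706.16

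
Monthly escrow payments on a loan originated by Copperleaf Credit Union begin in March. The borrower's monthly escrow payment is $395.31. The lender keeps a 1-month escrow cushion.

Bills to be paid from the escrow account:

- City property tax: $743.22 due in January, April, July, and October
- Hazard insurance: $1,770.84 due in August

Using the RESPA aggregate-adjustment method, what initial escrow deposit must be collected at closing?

Cushion = 1 × $395.31 = $395.31
Trial balance (start $0, +$395.31 each month, − disbursements):
  Mar: +$395.31 → $395.31
  Apr: +$395.31 − $743.22 → $47.40
  May: +$395.31 → $442.71
  Jun: +$395.31 → $838.02
  Jul: +$395.31 − $743.22 → $490.11
  Aug: +$395.31 − $1,770.84 → -$885.42
  Sep: +$395.31 → -$490.11
  Oct: +$395.31 − $743.22 → -$838.02
  Nov: +$395.31 → -$442.71
  Dec: +$395.31 → -$47.40
  Jan: +$395.31 − $743.22 → -$395.31
  Feb: +$395.31 → $0.00
Lowest trial balance = -$885.42 (Aug)
Initial deposit = cushion − low point = $395.31 − (-$885.42) = $1,280.73

$1,280.73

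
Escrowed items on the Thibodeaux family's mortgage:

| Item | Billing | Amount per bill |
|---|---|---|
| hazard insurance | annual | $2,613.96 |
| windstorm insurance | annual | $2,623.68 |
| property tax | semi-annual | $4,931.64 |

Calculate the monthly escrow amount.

Hazard insurance = $2,613.96
Windstorm insurance = $2,623.68
Property tax = $4,931.64 × 2 = $9,863.28
Annual escrow total = $15,100.92
Per month = $15,100.92 ÷ 12 = $1,258.41

$1,258.41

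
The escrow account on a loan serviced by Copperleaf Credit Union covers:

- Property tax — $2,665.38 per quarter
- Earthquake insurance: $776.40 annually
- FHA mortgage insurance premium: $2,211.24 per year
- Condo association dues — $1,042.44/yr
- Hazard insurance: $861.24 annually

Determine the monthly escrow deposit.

Property tax — $2,665.38 × 4 = $10,661.52 per year
Earthquake insurance — $776.40 per year
FHA mortgage insurance premium — $2,211.24 per year
Condo association dues — $1,042.44 per year
Hazard insurance — $861.24 per year
Total annual escrow = $10,661.52 + $776.40 + $2,211.24 + $1,042.44 + $861.24 = $15,552.84
Monthly escrow = $15,552.84 / 12 = $1,296.07

$1,296.07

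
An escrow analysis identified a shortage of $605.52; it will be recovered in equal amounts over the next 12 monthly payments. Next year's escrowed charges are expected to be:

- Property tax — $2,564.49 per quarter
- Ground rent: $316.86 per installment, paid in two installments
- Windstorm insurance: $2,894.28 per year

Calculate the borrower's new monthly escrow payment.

Property tax: $2,564.49 × 4 = $10,257.96 per year
Ground rent: $316.86 × 2 = $633.72 per year
Windstorm insurance: $2,894.28 per year
Total per year = $10,257.96 + $633.72 + $2,894.28 = $13,785.96
Monthly = $13,785.96 ÷ 12 = $1,148.83
Shortage spread = $605.52 ÷ 12 = $50.46/mo
Adjusted monthly = $1,148.83 + $50.46 = $1,199.29

$1,199.29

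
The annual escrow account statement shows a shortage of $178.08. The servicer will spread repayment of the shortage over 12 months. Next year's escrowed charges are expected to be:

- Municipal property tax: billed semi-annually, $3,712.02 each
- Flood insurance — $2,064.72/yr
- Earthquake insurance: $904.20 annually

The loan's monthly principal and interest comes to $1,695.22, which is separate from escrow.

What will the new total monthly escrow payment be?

Municipal property tax = $3,712.02 × 2 = $7,424.04/yr
Flood insurance = $2,064.72/yr
Earthquake insurance = $904.20/yr
Total per year = $10,392.96
Base monthly escrow = $10,392.96 ÷ 12 = $866.08
Shortage per month = $178.08 / 12 = $14.84
Adjusted monthly = $866.08 + $14.84 = $880.92

$880.92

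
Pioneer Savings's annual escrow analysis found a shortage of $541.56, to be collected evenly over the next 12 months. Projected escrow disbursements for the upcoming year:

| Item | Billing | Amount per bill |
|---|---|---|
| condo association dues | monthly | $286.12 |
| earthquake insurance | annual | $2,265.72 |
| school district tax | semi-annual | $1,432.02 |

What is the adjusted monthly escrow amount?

$758.73

Condo association dues: $286.12 × 12 = $3,433.44/yr
Earthquake insurance: $2,265.72/yr
School district tax: $1,432.02 × 2 = $2,864.04/yr
Combined annual = $8,563.20
Per month = $8,563.20 / 12 = $713.60
Shortage per month = $541.56 ÷ 12 = $45.13
Adjusted monthly = $713.60 + $45.13 = $758.73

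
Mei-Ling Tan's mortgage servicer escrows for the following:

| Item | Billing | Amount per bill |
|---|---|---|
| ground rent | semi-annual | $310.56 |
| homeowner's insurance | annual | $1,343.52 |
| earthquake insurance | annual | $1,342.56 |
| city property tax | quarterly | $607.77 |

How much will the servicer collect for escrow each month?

Ground rent — $310.56 × 2 = $621.12
Homeowner's insurance — $1,343.52
Earthquake insurance — $1,342.56
City property tax — $607.77 × 4 = $2,431.08
Yearly total = $621.12 + $1,343.52 + $1,342.56 + $2,431.08 = $5,738.28
Monthly escrow = $5,738.28 ÷ 12 = $478.19

$478.19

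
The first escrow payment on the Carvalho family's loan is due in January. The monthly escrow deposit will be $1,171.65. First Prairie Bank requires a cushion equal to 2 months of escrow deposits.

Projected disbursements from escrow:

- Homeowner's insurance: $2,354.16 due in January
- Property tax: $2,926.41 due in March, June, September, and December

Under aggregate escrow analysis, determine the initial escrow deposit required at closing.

Cushion = 2 × $1,171.65 = $2,343.30
Trial balance (start $0, +$1,171.65 each month, − disbursements):
  Jan: +$1,171.65 − $2,354.16 → -$1,182.51
  Feb: +$1,171.65 → -$10.86
  Mar: +$1,171.65 − $2,926.41 → -$1,765.62
  Apr: +$1,171.65 → -$593.97
  May: +$1,171.65 → $577.68
  Jun: +$1,171.65 − $2,926.41 → -$1,177.08
  Jul: +$1,171.65 → -$5.43
  Aug: +$1,171.65 → $1,166.22
  Sep: +$1,171.65 − $2,926.41 → -$588.54
  Oct: +$1,171.65 → $583.11
  Nov: +$1,171.65 → $1,754.76
  Dec: +$1,171.65 − $2,926.41 → $0.00
Lowest trial balance = -$1,765.62 (Mar)
Initial deposit = cushion − low point = $2,343.30 − (-$1,765.62) = $4,108.92

$4,108.92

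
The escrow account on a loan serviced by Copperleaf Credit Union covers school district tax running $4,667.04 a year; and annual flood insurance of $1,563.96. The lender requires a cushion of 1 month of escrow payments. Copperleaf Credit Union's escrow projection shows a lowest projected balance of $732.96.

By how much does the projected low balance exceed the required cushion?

$213.71

School district tax: $4,667.04
Flood insurance: $1,563.96
Combined annual = $6,231.00
Monthly = $6,231.00 ÷ 12 = $519.25
Required reserve = 1 × $519.25 = $519.25
Excess over cushion: $732.96 − $519.25 = $213.71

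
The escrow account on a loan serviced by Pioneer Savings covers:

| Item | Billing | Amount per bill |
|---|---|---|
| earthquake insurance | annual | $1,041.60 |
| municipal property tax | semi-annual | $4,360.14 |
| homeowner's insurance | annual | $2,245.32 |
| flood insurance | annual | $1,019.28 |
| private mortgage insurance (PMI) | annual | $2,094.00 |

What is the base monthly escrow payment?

Earthquake insurance = $1,041.60/yr
Municipal property tax = $4,360.14 × 2 = $8,720.28/yr
Homeowner's insurance = $2,245.32/yr
Flood insurance = $1,019.28/yr
Private mortgage insurance (PMI) = $2,094.00/yr
Combined annual = $1,041.60 + $8,720.28 + $2,245.32 + $1,019.28 + $2,094.00 = $15,120.48
Base monthly escrow = $15,120.48 / 12 = $1,260.04

$1,260.04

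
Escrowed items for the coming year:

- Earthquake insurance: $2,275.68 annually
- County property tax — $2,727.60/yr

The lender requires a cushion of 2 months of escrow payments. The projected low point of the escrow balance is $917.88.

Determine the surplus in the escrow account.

Earthquake insurance = $2,275.68 annually
County property tax = $2,727.60 annually
Total per year = $2,275.68 + $2,727.60 = $5,003.28
Monthly = $5,003.28 ÷ 12 = $416.94
Required cushion = 2 × $416.94 = $833.88
Surplus = $917.88 − $833.88 = $84.00

$84.00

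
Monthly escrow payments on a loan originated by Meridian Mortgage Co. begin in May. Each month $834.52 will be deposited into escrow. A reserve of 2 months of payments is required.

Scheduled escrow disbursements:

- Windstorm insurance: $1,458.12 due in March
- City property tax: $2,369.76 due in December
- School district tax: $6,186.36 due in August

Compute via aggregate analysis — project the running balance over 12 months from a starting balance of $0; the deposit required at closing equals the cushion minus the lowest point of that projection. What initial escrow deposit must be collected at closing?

$4,517.32

Cushion = 2 × $834.52 = $1,669.04
Trial balance (start $0, +$834.52 each month, − disbursements):
  May: +$834.52 → $834.52
  Jun: +$834.52 → $1,669.04
  Jul: +$834.52 → $2,503.56
  Aug: +$834.52 − $6,186.36 → -$2,848.28
  Sep: +$834.52 → -$2,013.76
  Oct: +$834.52 → -$1,179.24
  Nov: +$834.52 → -$344.72
  Dec: +$834.52 − $2,369.76 → -$1,879.96
  Jan: +$834.52 → -$1,045.44
  Feb: +$834.52 → -$210.92
  Mar: +$834.52 − $1,458.12 → -$834.52
  Apr: +$834.52 → $0.00
Lowest trial balance = -$2,848.28 (Aug)
Initial deposit = cushion − low point = $1,669.04 − (-$2,848.28) = $4,517.32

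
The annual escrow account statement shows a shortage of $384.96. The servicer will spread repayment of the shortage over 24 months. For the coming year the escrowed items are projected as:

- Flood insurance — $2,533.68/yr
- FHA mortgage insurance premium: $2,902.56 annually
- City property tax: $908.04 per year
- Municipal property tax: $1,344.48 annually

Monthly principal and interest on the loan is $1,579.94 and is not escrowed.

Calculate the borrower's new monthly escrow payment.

Flood insurance — $2,533.68
FHA mortgage insurance premium — $2,902.56
City property tax — $908.04
Municipal property tax — $1,344.48
Total annual escrow = $2,533.68 + $2,902.56 + $908.04 + $1,344.48 = $7,688.76
Monthly = $7,688.76 ÷ 12 = $640.73
Monthly shortage recovery: $384.96 / 24 = $16.04
New monthly escrow = $640.73 + $16.04 = $656.77

$656.77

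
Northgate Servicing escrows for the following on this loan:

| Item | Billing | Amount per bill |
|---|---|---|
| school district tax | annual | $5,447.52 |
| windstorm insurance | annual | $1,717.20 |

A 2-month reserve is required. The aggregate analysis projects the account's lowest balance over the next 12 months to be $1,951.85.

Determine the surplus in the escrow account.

School district tax = $5,447.52/yr
Windstorm insurance = $1,717.20/yr
Yearly total = $5,447.52 + $1,717.20 = $7,164.72
Per month = $7,164.72 ÷ 12 = $597.06
Required reserve = 2 × $597.06 = $1,194.12
Surplus = $1,951.85 − $1,194.12 = $757.73

$757.73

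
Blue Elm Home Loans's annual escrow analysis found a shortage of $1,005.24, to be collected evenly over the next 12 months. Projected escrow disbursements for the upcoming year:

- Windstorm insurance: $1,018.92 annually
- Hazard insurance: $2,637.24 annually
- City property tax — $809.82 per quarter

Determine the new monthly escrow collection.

$658.39

Windstorm insurance = $1,018.92 per year
Hazard insurance = $2,637.24 per year
City property tax = $809.82 × 4 = $3,239.28 per year
Annual escrow total = $6,895.44
Per month = $6,895.44 ÷ 12 = $574.62
Shortage spread = $1,005.24 / 12 = $83.77/mo
New monthly escrow = $574.62 + $83.77 = $658.39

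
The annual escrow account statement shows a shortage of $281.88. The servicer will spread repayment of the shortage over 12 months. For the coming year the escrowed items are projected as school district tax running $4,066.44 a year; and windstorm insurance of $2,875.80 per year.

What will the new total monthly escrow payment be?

School district tax: $4,066.44/yr
Windstorm insurance: $2,875.80/yr
Total annual escrow = $4,066.44 + $2,875.80 = $6,942.24
Monthly = $6,942.24 / 12 = $578.52
Shortage per month = $281.88 / 12 = $23.49
Adjusted monthly = $578.52 + $23.49 = $602.01

$602.01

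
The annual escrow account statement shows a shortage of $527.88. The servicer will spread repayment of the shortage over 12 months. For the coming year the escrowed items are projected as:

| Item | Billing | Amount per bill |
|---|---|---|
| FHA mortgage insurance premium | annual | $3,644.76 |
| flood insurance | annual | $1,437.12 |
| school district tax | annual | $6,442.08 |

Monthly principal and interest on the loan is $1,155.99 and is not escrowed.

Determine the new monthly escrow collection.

FHA mortgage insurance premium: $3,644.76
Flood insurance: $1,437.12
School district tax: $6,442.08
Total annual escrow = $11,523.96
Monthly escrow = $11,523.96 ÷ 12 = $960.33
Shortage per month = $527.88 / 12 = $43.99
New monthly escrow = $960.33 + $43.99 = $1,004.32

$1,004.32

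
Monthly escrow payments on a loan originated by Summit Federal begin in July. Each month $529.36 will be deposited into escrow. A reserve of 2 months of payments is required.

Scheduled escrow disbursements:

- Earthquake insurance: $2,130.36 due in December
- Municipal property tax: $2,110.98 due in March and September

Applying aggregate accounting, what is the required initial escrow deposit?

$2,646.80

Cushion = 2 × $529.36 = $1,058.72
Trial balance (start $0, +$529.36 each month, − disbursements):
  Jul: +$529.36 → $529.36
  Aug: +$529.36 → $1,058.72
  Sep: +$529.36 − $2,110.98 → -$522.90
  Oct: +$529.36 → $6.46
  Nov: +$529.36 → $535.82
  Dec: +$529.36 − $2,130.36 → -$1,065.18
  Jan: +$529.36 → -$535.82
  Feb: +$529.36 → -$6.46
  Mar: +$529.36 − $2,110.98 → -$1,588.08
  Apr: +$529.36 → -$1,058.72
  May: +$529.36 → -$529.36
  Jun: +$529.36 → $0.00
Lowest trial balance = -$1,588.08 (Mar)
Initial deposit = cushion − low point = $1,058.72 − (-$1,588.08) = $2,646.80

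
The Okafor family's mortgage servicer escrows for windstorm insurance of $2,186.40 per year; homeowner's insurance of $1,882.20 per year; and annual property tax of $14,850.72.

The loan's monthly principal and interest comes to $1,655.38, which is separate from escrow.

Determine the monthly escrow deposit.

$1,576.61

Windstorm insurance = $2,186.40 annually
Homeowner's insurance = $1,882.20 annually
Property tax = $14,850.72 annually
Yearly total = $2,186.40 + $1,882.20 + $14,850.72 = $18,919.32
Base monthly escrow = $18,919.32 / 12 = $1,576.61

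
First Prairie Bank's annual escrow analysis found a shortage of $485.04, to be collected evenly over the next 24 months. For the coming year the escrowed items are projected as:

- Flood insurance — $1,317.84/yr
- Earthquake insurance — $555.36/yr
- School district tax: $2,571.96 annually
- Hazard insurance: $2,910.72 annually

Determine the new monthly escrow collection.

Flood insurance — $1,317.84 per year
Earthquake insurance — $555.36 per year
School district tax — $2,571.96 per year
Hazard insurance — $2,910.72 per year
Yearly total = $7,355.88
Per month = $7,355.88 ÷ 12 = $612.99
Shortage per month = $485.04 ÷ 24 = $20.21
Adjusted monthly = $612.99 + $20.21 = $633.20

$633.20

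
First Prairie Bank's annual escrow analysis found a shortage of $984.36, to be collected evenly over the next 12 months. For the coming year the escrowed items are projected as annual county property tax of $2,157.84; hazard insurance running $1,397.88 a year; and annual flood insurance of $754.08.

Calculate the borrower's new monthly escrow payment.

County property tax — $2,157.84/yr
Hazard insurance — $1,397.88/yr
Flood insurance — $754.08/yr
Annual escrow total = $4,309.80
Base monthly escrow = $4,309.80 ÷ 12 = $359.15
Shortage per month = $984.36 ÷ 12 = $82.03
Adjusted monthly = $359.15 + $82.03 = $441.18

$441.18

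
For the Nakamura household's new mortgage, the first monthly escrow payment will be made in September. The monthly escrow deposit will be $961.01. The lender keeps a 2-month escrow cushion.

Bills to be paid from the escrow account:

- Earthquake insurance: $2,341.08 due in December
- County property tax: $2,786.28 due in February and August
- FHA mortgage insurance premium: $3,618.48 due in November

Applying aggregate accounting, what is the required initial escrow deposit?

$4,901.80

Cushion = 2 × $961.01 = $1,922.02
Trial balance (start $0, +$961.01 each month, − disbursements):
  Sep: +$961.01 → $961.01
  Oct: +$961.01 → $1,922.02
  Nov: +$961.01 − $3,618.48 → -$735.45
  Dec: +$961.01 − $2,341.08 → -$2,115.52
  Jan: +$961.01 → -$1,154.51
  Feb: +$961.01 − $2,786.28 → -$2,979.78
  Mar: +$961.01 → -$2,018.77
  Apr: +$961.01 → -$1,057.76
  May: +$961.01 → -$96.75
  Jun: +$961.01 → $864.26
  Jul: +$961.01 → $1,825.27
  Aug: +$961.01 − $2,786.28 → $0.00
Lowest trial balance = -$2,979.78 (Feb)
Initial deposit = cushion − low point = $1,922.02 − (-$2,979.78) = $4,901.80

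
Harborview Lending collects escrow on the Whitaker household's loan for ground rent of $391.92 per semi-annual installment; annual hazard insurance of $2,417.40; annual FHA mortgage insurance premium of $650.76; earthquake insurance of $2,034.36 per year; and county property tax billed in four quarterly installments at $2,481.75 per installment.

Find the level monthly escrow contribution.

Ground rent — $391.92 × 2 = $783.84 annually
Hazard insurance — $2,417.40 annually
FHA mortgage insurance premium — $650.76 annually
Earthquake insurance — $2,034.36 annually
County property tax — $2,481.75 × 4 = $9,927.00 annually
Combined annual = $15,813.36
Base monthly escrow = $15,813.36 / 12 = $1,317.78

$1,317.78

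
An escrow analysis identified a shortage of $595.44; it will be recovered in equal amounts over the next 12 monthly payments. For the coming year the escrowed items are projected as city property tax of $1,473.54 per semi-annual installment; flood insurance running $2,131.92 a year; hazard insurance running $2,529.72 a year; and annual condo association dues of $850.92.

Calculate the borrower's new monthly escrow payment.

City property tax: $1,473.54 × 2 = $2,947.08 annually
Flood insurance: $2,131.92 annually
Hazard insurance: $2,529.72 annually
Condo association dues: $850.92 annually
Yearly total = $2,947.08 + $2,131.92 + $2,529.72 + $850.92 = $8,459.64
Monthly escrow = $8,459.64 ÷ 12 = $704.97
Monthly shortage recovery: $595.44 ÷ 12 = $49.62
Adjusted monthly = $704.97 + $49.62 = $754.59

$754.59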